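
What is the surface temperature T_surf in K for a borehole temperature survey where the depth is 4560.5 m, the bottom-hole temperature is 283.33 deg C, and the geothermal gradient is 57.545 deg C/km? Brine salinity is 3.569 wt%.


T_surf = T_d - grad * d / 1000
T_surf = 283.33 - 57.545 * 4560.5 / 1000
T_surf = 20.89603 deg C
Convert to K: 20.89603 + 273.15 = 294.05 K
T_surf = 294.05 K


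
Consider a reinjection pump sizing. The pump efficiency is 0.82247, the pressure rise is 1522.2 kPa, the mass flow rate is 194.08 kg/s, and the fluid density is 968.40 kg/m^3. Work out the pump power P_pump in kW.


P_pump = mdot * dP / (rho * eta)
P_pump = 194.08 * 1522.2 / (968.40 * 0.82247)
P_pump = 370.92 kW


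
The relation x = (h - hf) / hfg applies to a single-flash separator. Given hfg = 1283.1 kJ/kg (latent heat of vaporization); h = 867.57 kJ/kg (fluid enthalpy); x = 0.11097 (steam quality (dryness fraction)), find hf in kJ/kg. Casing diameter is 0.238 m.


hf = h - x * hfg
hf = 867.57 - 0.11097 * 1283.1
hf = 725.18 kJ/kg


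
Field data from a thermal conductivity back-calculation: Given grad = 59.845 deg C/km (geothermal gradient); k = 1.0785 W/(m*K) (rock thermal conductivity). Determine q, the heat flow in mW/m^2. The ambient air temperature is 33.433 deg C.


q = k * grad / 1000
q = 1.0785 * 59.845 / 1000
q = 0.06454283 W/m^2
Convert: 0.06454283 W/m^2 * 1000.0 = 64.543 mW/m^2
q = 64.543 mW/m^2


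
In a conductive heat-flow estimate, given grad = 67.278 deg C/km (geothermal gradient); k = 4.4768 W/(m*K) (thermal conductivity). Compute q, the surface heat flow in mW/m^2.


q = k * grad / 1000
q = 4.4768 * 67.278 / 1000
q = 0.3011902 W/m^2
Convert: 0.3011902 W/m^2 * 1000.0 = 301.19 mW/m^2
q = 301.19 mW/m^2


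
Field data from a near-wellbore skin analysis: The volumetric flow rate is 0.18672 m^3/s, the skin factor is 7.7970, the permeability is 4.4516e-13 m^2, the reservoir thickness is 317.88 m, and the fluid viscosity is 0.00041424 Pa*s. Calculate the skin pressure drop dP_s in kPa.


dP_s = S * q * mu / (2*pi*k*hr) / 1000
dP_s = 7.7970 * 0.18672 * 0.00041424 / (2*pi*4.4516e-13*317.88) / 1000
dP_s = 678.28 kPa


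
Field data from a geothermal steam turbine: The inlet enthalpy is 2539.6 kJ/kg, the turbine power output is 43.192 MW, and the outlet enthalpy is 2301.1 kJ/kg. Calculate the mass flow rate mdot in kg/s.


mdot = P * 1000 / (h_in - h_out)
mdot = 43.192 * 1000 / (2539.6 - 2301.1)
mdot = 181.10 kg/s


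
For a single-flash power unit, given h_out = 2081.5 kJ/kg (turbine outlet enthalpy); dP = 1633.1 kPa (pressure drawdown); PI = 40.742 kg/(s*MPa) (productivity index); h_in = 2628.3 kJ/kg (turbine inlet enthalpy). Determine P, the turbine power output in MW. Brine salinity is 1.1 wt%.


Step 1: mdot = PI * dP / 1000 = 40.742 * 1633.1 / 1000 = 66.53576 kg/s
Step 2: P = mdot*(h_in - h_out)/1000 = 66.53576*(2628.3 - 2081.5)/1000 = 36.382 MW
P = 36.382 MW


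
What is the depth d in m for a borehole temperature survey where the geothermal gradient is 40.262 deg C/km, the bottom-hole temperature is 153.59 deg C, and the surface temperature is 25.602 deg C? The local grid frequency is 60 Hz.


d = (T_d - T_surf) / grad * 1000
d = (153.59 - 25.602) / 40.262 * 1000
d = 3178.9 m


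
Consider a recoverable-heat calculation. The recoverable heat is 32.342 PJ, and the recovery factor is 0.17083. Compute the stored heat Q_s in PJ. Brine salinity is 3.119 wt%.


Q_s = Q_rec / RF
Q_s = 32.342 / 0.17083
Q_s = 189.32 PJ


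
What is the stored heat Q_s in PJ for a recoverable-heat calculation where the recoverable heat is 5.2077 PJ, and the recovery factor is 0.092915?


Q_s = Q_rec / RF
Q_s = 5.2077 / 0.092915
Q_s = 56.048 PJ


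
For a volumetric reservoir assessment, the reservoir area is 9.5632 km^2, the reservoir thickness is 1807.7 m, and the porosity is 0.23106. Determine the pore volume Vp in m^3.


Vp = A * 1e6 * hr * phi
Vp = 9.5632 * 1e6 * 1807.7 * 0.23106
Vp = 3.9944e+09 m^3


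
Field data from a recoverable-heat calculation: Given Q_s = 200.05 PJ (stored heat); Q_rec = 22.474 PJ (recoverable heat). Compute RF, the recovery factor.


RF = Q_rec / Q_s
RF = 22.474 / 200.05
RF = 0.11234


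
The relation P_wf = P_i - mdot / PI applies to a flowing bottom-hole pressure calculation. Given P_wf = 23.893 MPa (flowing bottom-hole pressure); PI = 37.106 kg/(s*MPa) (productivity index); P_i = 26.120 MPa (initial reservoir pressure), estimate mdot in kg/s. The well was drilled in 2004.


mdot = (P_i - P_wf) * PI
mdot = (26.120 - 23.893) * 37.106
mdot = 82.635 kg/s


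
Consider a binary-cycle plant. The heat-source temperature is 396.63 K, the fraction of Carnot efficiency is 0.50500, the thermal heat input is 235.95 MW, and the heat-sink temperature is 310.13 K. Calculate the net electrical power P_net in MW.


Step 1: eta = (1 - Tc/Th)*f = (1 - 310.13/396.63)*0.505 = 0.1101341
Step 2: P_net = eta * Q_in = 0.1101341 * 235.95 = 25.986 MW
P_net = 25.986 MW


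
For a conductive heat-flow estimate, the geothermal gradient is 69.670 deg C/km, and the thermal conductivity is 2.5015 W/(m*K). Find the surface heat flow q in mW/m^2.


q = k * grad / 1000
q = 2.5015 * 69.670 / 1000
q = 0.1742795 W/m^2
Convert: 0.1742795 W/m^2 * 1000.0 = 174.28 mW/m^2
q = 174.28 mW/m^2


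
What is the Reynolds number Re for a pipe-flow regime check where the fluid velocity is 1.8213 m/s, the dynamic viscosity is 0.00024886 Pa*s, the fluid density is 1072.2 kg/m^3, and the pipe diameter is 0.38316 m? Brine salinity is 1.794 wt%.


Re = rho * vel * D / mu
Re = 1072.2 * 1.8213 * 0.38316 / 0.00024886
Re = 3.0066e+06


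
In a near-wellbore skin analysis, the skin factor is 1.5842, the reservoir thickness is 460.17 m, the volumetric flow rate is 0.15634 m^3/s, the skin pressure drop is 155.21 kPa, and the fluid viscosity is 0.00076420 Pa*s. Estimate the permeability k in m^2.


k = S*q*mu / (2*pi*dP_s*1000*hr)
k = 1.5842*0.15634*0.00076420 / (2*pi*155.21*1000*460.17)
k = 4.2176e-13 m^2


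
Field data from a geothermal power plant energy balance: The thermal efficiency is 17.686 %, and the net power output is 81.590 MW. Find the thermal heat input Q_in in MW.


Q_in = W_net / (eta / 100)
Q_in = 81.590 / (17.686 / 100)
Q_in = 461.33 MW


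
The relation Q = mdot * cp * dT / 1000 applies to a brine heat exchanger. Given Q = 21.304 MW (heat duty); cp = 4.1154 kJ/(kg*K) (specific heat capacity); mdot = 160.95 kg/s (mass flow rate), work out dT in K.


dT = Q * 1000 / (mdot * cp)
dT = 21.304 * 1000 / (160.95 * 4.1154)
dT = 32.163 K


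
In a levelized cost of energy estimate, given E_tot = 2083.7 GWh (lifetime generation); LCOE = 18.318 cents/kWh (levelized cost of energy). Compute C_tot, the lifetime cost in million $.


C_tot = LCOE / 100 * E_tot
C_tot = 18.318 / 100 * 2083.7
C_tot = 381.69 million $


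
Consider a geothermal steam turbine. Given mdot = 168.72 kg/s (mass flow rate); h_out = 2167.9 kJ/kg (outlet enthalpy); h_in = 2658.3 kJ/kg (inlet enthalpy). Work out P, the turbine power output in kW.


P = mdot * (h_in - h_out) / 1000
P = 168.72 * (2658.3 - 2167.9) / 1000
P = 82.74029 MW
Convert: 82.74029 MW * 1000.0 = 82740 kW
P = 82740 kW


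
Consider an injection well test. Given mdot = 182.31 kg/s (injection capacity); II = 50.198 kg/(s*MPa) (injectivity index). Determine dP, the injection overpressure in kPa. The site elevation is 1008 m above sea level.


dP = mdot * 1000 / II
dP = 182.31 * 1000 / 50.198
dP = 3631.8 kPa


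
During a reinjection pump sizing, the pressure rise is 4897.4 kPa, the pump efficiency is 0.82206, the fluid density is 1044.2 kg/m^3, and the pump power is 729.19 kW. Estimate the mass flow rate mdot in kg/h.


mdot = P_pump * rho * eta / dP
mdot = 729.19 * 1044.2 * 0.82206 / 4897.4
mdot = 127.8093 kg/s
Convert: 127.8093 kg/s * 3600.0 = 4.6011e+05 kg/h
mdot = 4.6011e+05 kg/h


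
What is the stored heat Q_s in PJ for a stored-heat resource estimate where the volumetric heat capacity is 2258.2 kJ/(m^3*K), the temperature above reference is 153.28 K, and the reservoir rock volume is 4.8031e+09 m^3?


Q_s = Vr * rhoc * dT / 1e12
Q_s = 4.8031e+09 * 2258.2 * 153.28 / 1e12
Q_s = 1662.5 PJ


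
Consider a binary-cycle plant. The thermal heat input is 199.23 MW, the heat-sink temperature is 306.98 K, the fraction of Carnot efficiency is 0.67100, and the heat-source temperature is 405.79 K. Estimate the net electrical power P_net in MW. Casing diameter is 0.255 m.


Step 1: eta = (1 - Tc/Th)*f = (1 - 306.98/405.79)*0.671 = 0.1633887
Step 2: P_net = eta * Q_in = 0.1633887 * 199.23 = 32.552 MW
P_net = 32.552 MW


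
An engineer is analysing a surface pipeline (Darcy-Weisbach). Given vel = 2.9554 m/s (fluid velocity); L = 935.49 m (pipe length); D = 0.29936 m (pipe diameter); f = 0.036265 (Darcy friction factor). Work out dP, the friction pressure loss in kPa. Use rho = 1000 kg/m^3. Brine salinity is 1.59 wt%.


dP = f * (L/D) * (rho*vel^2/2) / 1000
dP = 0.036265 * (935.49/0.29936) * (1000*2.9554^2/2) / 1000
dP = 494.92 kPa


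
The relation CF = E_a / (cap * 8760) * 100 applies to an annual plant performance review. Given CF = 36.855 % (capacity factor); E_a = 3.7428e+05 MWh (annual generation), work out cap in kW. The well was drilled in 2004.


cap = E_a / (CF/100 * 8760)
cap = 3.7428e+05 / (36.855/100 * 8760)
cap = 115.9301 MW
Convert: 115.9301 MW * 1000.0 = 1.1593e+05 kW
cap = 1.1593e+05 kW


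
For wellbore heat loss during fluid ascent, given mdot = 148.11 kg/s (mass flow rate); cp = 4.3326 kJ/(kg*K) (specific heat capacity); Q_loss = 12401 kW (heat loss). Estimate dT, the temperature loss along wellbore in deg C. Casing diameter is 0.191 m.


dT = Q_loss / (mdot * cp)
dT = 12401 / (148.11 * 4.3326)
dT = 19.32519 K
Convert (temperature difference, 1 K = 1 deg C): 19.32519 K = 19.32519 deg C
dT = 19.325 deg C


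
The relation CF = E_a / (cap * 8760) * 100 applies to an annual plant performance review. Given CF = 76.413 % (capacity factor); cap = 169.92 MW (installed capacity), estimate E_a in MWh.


E_a = CF / 100 * cap * 8760
E_a = 76.413 / 100 * 169.92 * 8760
E_a = 1.1374e+06 MWh


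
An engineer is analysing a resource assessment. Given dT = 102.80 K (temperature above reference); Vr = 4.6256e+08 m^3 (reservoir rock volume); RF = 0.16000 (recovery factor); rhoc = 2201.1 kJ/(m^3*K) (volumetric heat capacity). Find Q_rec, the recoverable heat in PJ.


Step 1: Q_s = Vr*rhoc*dT/1e12 = 4.6256e+08*2201.1*102.8/1e12 = 104.6649 PJ
Step 2: Q_rec = Q_s * RF = 104.6649 * 0.16 = 16.746 PJ
Q_rec = 16.746 PJ


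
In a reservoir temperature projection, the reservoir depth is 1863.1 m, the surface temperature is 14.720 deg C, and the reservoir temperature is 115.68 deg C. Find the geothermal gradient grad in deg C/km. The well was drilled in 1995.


grad = (T_res - T_surf) / d * 1000
grad = (115.68 - 14.720) / 1863.1 * 1000
grad = 54.189 deg C/km


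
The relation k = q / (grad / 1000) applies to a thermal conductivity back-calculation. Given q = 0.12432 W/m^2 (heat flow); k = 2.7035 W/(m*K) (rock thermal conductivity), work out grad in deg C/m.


grad = q / k * 1000
grad = 0.12432 / 2.7035 * 1000
grad = 45.98483 deg C/km
Convert: 45.98483 deg C/km * 0.001 = 0.045985 deg C/m
grad = 0.045985 deg C/m


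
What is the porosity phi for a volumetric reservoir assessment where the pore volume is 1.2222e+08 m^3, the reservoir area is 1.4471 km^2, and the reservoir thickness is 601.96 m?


phi = Vp / (A * 1e6 * hr)
phi = 1.2222e+08 / (1.4471 * 1e6 * 601.96)
phi = 0.14031


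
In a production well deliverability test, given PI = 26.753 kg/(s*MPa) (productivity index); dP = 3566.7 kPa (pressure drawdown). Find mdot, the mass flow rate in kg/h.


mdot = PI * dP / 1000
mdot = 26.753 * 3566.7 / 1000
mdot = 95.41993 kg/s
Convert: 95.41993 kg/s * 3600.0 = 3.4351e+05 kg/h
mdot = 3.4351e+05 kg/h


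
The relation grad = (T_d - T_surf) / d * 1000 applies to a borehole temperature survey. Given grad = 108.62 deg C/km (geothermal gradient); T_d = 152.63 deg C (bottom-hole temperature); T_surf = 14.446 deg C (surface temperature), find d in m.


d = (T_d - T_surf) / grad * 1000
d = (152.63 - 14.446) / 108.62 * 1000
d = 1272.2 m


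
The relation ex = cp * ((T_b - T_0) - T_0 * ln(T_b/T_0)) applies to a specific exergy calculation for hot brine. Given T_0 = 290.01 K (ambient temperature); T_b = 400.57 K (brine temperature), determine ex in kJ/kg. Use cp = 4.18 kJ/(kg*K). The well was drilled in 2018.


ex = cp * ((T_b - T_0) - T_0 * ln(T_b/T_0))
ex = 4.18 * ((400.57 - 290.01) - 290.01 * ln(400.57/290.01))
ex = 70.619 kJ/kg


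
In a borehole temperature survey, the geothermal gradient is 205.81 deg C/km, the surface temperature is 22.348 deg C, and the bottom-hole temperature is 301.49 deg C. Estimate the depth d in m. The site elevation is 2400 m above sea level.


d = (T_d - T_surf) / grad * 1000
d = (301.49 - 22.348) / 205.81 * 1000
d = 1356.3 m


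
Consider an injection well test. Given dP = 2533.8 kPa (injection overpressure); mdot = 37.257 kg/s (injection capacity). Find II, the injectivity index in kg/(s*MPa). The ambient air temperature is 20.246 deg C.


II = mdot * 1000 / dP
II = 37.257 * 1000 / 2533.8
II = 14.704 kg/(s*MPa)


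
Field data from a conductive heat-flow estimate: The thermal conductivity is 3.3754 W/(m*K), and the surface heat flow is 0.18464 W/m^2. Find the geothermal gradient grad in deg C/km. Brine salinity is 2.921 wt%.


grad = q * 1000 / k
grad = 0.18464 * 1000 / 3.3754
grad = 54.702 deg C/km


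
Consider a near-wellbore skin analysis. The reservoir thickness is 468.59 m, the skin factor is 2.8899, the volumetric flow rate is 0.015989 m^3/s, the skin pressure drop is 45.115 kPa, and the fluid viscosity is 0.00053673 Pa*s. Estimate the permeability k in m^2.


k = S*q*mu / (2*pi*dP_s*1000*hr)
k = 2.8899*0.015989*0.00053673 / (2*pi*45.115*1000*468.59)
k = 1.8671e-13 m^2


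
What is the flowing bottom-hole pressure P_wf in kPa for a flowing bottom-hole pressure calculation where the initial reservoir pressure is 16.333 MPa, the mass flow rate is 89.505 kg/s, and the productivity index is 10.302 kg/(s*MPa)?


P_wf = P_i - mdot / PI
P_wf = 16.333 - 89.505 / 10.302
P_wf = 7.644881 MPa
Convert: 7.644881 MPa * 1000.0 = 7644.9 kPa
P_wf = 7644.9 kPa


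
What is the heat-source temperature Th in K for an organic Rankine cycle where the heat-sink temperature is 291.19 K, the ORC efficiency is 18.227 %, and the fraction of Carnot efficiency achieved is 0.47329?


Th = Tc / (1 - (eta_orc/100)/f)
Th = 291.19 / (1 - (18.227/100)/0.47329)
Th = 473.57 K


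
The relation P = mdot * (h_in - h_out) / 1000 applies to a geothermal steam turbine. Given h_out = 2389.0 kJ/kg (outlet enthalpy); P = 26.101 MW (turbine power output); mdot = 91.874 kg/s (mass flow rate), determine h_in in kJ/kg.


h_in = h_out + P * 1000 / mdot
h_in = 2389.0 + 26.101 * 1000 / 91.874
h_in = 2673.1 kJ/kg


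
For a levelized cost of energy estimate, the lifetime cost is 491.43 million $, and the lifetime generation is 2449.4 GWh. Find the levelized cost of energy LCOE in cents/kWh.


LCOE = C_tot / E_tot * 100
LCOE = 491.43 / 2449.4 * 100
LCOE = 20.063 cents/kWh


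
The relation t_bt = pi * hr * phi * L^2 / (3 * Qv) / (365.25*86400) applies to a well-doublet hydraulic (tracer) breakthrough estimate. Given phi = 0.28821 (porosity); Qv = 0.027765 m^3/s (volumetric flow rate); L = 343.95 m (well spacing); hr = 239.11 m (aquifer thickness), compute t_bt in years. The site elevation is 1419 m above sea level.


t_bt = pi * hr * phi * L^2 / (3 * Qv) / (365.25*86400)
t_bt = pi * 239.11 * 0.28821 * 343.95^2 / (3 * 0.027765) / (365.25*86400)
t_bt = 9.7437 years


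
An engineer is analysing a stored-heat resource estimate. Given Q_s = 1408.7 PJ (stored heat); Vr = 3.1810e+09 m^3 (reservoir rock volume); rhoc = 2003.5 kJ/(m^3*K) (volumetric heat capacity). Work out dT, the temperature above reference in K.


dT = Q_s * 1e12 / (Vr * rhoc)
dT = 1408.7 * 1e12 / (3.1810e+09 * 2003.5)
dT = 221.04 K


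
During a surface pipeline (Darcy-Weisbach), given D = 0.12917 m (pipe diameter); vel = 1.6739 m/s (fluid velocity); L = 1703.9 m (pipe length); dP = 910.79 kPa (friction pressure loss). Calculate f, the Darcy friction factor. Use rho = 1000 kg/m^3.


f = dP*1000 / ((L/D)*(rho*vel^2/2))
f = 910.79*1000 / ((1703.9/0.12917)*(1000*1.6739^2/2))
f = 0.049284


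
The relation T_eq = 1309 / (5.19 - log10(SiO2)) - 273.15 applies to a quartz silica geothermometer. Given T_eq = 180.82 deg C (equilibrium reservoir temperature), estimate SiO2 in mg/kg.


SiO2 = 10^(5.19 - 1309/(T_eq + 273.15))
SiO2 = 10^(5.19 - 1309/(180.82 + 273.15))
SiO2 = 202.56 mg/kg


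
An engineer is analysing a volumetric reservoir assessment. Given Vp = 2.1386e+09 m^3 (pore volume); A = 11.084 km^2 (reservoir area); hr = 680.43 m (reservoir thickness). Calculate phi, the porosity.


phi = Vp / (A * 1e6 * hr)
phi = 2.1386e+09 / (11.084 * 1e6 * 680.43)
phi = 0.28356


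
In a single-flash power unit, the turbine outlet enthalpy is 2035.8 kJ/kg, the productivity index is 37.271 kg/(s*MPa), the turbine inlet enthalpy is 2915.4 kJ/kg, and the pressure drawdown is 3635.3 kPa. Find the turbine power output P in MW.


Step 1: mdot = PI * dP / 1000 = 37.271 * 3635.3 / 1000 = 135.4913 kg/s
Step 2: P = mdot*(h_in - h_out)/1000 = 135.4913*(2915.4 - 2035.8)/1000 = 119.18 MW
P = 119.18 MW


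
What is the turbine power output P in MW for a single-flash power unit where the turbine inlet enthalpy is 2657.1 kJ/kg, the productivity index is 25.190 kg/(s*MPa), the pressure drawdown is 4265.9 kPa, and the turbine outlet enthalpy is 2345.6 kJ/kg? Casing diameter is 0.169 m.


Step 1: mdot = PI * dP / 1000 = 25.19 * 4265.9 / 1000 = 107.4580 kg/s
Step 2: P = mdot*(h_in - h_out)/1000 = 107.4580*(2657.1 - 2345.6)/1000 = 33.473 MW
P = 33.473 MW


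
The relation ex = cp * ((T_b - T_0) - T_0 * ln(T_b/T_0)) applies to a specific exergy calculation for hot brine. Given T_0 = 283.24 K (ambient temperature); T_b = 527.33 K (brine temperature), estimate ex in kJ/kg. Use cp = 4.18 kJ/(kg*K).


ex = cp * ((T_b - T_0) - T_0 * ln(T_b/T_0))
ex = 4.18 * ((527.33 - 283.24) - 283.24 * ln(527.33/283.24))
ex = 284.44 kJ/kg


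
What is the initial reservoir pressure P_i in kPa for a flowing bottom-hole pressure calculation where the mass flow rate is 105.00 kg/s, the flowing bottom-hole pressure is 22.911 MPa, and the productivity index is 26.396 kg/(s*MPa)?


P_i = P_wf + mdot / PI
P_i = 22.911 + 105.00 / 26.396
P_i = 26.88888 MPa
Convert: 26.88888 MPa * 1000.0 = 26889 kPa
P_i = 26889 kPa


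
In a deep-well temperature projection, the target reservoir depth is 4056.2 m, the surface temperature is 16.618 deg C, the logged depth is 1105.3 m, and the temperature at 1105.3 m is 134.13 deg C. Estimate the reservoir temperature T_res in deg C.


Step 1: grad = (T_d1 - T_surf)/d1 * 1000 = (134.13 - 16.618)/1105.3 * 1000 = 106.3168 deg C/km
Step 2: T_res = T_surf + grad*d2/1000 = 16.618 + 106.3168*4056.2/1000 = 447.86 deg C
T_res = 447.86 deg C


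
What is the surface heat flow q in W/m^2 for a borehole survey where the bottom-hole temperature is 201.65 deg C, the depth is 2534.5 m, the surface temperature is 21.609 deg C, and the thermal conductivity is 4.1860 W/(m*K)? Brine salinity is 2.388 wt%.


Step 1: grad = (T_d - T_surf)/d * 1000 = (201.65 - 21.609)/2534.5 * 1000 = 71.03610 deg C/km
Step 2: q = k * grad / 1000 = 4.186 * 71.03610 / 1000 = 0.29736 W/m^2
q = 0.29736 W/m^2


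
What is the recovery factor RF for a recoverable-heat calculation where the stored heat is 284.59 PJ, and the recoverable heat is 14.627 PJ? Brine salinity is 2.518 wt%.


RF = Q_rec / Q_s
RF = 14.627 / 284.59
RF = 0.051397


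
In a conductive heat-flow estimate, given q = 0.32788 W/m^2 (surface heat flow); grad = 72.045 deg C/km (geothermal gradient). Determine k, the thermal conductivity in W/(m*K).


k = q * 1000 / grad
k = 0.32788 * 1000 / 72.045
k = 4.5510 W/(m*K)


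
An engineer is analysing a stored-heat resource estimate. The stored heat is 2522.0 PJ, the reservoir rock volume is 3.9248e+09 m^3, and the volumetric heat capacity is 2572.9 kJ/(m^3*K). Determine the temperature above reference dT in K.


dT = Q_s * 1e12 / (Vr * rhoc)
dT = 2522.0 * 1e12 / (3.9248e+09 * 2572.9)
dT = 249.75 K


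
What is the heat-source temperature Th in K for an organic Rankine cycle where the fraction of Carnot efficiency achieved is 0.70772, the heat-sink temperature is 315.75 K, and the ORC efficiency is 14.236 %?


Th = Tc / (1 - (eta_orc/100)/f)
Th = 315.75 / (1 - (14.236/100)/0.70772)
Th = 395.26 K


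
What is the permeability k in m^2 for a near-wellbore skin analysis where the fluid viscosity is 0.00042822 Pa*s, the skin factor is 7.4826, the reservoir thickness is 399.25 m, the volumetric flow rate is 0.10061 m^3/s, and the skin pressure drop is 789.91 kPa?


k = S*q*mu / (2*pi*dP_s*1000*hr)
k = 7.4826*0.10061*0.00042822 / (2*pi*789.91*1000*399.25)
k = 1.6269e-13 m^2


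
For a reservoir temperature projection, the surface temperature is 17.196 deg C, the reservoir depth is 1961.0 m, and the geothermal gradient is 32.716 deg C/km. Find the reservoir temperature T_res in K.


T_res = T_surf + grad * d / 1000
T_res = 17.196 + 32.716 * 1961.0 / 1000
T_res = 81.35208 deg C
Convert to K: 81.35208 + 273.15 = 354.50 K
T_res = 354.50 K


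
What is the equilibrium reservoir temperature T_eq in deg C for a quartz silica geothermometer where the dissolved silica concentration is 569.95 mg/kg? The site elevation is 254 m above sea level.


T_eq = 1309 / (5.19 - log10(SiO2)) - 273.15
T_eq = 1309 / (5.19 - log10(569.95)) - 273.15
T_eq = 264.61 deg C


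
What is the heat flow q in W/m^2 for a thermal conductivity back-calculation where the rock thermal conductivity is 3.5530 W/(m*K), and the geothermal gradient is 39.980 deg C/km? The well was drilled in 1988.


q = k * grad / 1000
q = 3.5530 * 39.980 / 1000
q = 0.14205 W/m^2


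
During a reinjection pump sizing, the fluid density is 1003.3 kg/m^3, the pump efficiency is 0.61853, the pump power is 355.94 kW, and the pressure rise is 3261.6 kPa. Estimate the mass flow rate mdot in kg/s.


mdot = P_pump * rho * eta / dP
mdot = 355.94 * 1003.3 * 0.61853 / 3261.6
mdot = 67.723 kg/s


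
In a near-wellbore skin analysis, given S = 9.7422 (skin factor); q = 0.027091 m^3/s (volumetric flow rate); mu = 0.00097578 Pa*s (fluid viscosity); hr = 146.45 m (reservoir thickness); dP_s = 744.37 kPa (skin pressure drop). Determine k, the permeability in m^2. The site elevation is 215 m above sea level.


k = S*q*mu / (2*pi*dP_s*1000*hr)
k = 9.7422*0.027091*0.00097578 / (2*pi*744.37*1000*146.45)
k = 3.7599e-13 m^2


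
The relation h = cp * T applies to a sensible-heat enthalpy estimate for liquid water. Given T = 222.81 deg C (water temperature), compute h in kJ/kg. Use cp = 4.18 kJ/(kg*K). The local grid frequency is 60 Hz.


h = cp * T
h = 4.18 * 222.81
h = 931.35 kJ/kg


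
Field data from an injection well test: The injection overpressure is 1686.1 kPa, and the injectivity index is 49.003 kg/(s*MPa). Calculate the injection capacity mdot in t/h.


mdot = II * dP / 1000
mdot = 49.003 * 1686.1 / 1000
mdot = 82.62396 kg/s
Convert: 82.62396 kg/s * 3.6 = 297.45 t/h
mdot = 297.45 t/h


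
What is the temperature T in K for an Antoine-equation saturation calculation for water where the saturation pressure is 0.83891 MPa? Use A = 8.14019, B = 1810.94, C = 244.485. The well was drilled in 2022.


T = B / (A - log10(P_sat * 760 / 0.101325)) - C
T = 1810.94 / (8.14019 - log10(0.83891 * 760 / 0.101325)) - 244.485
T = 172.6499 deg C
Convert to K: 172.6499 + 273.15 = 445.80 K
T = 445.80 K


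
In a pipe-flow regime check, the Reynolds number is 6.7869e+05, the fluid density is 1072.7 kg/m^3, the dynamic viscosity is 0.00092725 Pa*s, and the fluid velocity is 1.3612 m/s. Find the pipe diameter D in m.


D = Re * mu / (rho * vel)
D = 6.7869e+05 * 0.00092725 / (1072.7 * 1.3612)
D = 0.43099 m


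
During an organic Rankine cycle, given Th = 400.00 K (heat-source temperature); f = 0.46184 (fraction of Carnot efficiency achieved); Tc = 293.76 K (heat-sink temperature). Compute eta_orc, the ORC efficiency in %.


eta_orc = (1 - Tc/Th) * f * 100
eta_orc = (1 - 293.76/400.00) * 0.46184 * 100
eta_orc = 12.266 %


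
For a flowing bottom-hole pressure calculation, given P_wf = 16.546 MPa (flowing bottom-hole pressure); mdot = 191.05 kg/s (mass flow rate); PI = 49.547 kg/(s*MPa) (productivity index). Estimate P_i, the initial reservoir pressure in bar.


P_i = P_wf + mdot / PI
P_i = 16.546 + 191.05 / 49.547
P_i = 20.40193 MPa
Convert: 20.40193 MPa * 10.0 = 204.02 bar
P_i = 204.02 bar


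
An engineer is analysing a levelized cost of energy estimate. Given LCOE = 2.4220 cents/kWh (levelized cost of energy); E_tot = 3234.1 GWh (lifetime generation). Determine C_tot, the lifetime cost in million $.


C_tot = LCOE / 100 * E_tot
C_tot = 2.4220 / 100 * 3234.1
C_tot = 78.330 million $


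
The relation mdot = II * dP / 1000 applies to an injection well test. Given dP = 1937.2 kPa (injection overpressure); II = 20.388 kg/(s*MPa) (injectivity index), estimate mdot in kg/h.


mdot = II * dP / 1000
mdot = 20.388 * 1937.2 / 1000
mdot = 39.49563 kg/s
Convert: 39.49563 kg/s * 3600.0 = 1.4218e+05 kg/h
mdot = 1.4218e+05 kg/h


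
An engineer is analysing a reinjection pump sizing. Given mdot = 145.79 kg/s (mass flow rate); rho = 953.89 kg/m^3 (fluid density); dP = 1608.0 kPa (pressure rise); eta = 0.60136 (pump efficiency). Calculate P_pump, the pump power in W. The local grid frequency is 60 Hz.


P_pump = mdot * dP / (rho * eta)
P_pump = 145.79 * 1608.0 / (953.89 * 0.60136)
P_pump = 408.6777 kW
Convert: 408.6777 kW * 1000.0 = 4.0868e+05 W
P_pump = 4.0868e+05 W


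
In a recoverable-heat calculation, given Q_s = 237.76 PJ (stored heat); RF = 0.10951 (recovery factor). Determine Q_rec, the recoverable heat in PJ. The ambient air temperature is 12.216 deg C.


Q_rec = Q_s * RF
Q_rec = 237.76 * 0.10951
Q_rec = 26.037 PJ


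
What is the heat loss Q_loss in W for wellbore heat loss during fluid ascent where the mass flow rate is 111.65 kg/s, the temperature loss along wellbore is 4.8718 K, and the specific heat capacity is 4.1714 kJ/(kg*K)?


Q_loss = mdot * cp * dT
Q_loss = 111.65 * 4.1714 * 4.8718
Q_loss = 2268.977 kW
Convert: 2268.977 kW * 1000.0 = 2.2690e+06 W
Q_loss = 2.2690e+06 W


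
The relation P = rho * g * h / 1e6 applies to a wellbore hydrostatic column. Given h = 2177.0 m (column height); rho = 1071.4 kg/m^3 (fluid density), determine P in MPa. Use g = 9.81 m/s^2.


P = rho * g * h / 1e6
P = 1071.4 * 9.81 * 2177.0 / 1e6
P = 22.881 MPa


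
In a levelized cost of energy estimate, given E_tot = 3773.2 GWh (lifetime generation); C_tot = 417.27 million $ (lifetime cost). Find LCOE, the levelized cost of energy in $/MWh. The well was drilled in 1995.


LCOE = C_tot / E_tot * 100
LCOE = 417.27 / 3773.2 * 100
LCOE = 11.05878 cents/kWh
Convert: 11.05878 cents/kWh * 10.0 = 110.59 $/MWh
LCOE = 110.59 $/MWh


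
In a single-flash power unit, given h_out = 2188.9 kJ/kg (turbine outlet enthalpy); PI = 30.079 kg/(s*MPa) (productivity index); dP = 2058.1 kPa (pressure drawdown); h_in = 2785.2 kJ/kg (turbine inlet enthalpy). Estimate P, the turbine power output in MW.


Step 1: mdot = PI * dP / 1000 = 30.079 * 2058.1 / 1000 = 61.90559 kg/s
Step 2: P = mdot*(h_in - h_out)/1000 = 61.90559*(2785.2 - 2188.9)/1000 = 36.914 MW
P = 36.914 MW


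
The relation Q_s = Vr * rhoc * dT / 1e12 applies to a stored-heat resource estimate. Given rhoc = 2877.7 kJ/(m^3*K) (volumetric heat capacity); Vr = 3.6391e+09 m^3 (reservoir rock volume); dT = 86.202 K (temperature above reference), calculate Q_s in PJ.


Q_s = Vr * rhoc * dT / 1e12
Q_s = 3.6391e+09 * 2877.7 * 86.202 / 1e12
Q_s = 902.73 PJ


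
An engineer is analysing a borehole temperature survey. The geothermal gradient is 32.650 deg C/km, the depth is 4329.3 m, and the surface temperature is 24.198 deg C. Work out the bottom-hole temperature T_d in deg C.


T_d = T_surf + grad * d / 1000
T_d = 24.198 + 32.650 * 4329.3 / 1000
T_d = 165.55 deg C


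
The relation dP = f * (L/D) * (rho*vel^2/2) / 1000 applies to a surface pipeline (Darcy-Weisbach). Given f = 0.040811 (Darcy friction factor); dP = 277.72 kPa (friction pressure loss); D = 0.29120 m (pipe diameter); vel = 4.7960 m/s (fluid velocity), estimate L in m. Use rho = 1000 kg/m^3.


L = dP*1000*D / (f*rho*vel^2/2)
L = 277.72*1000*0.29120 / (0.040811*1000*4.7960^2/2)
L = 172.30 m


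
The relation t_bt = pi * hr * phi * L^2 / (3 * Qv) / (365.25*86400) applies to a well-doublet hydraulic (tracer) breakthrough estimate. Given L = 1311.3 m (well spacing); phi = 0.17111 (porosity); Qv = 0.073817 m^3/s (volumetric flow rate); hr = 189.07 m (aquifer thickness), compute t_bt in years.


t_bt = pi * hr * phi * L^2 / (3 * Qv) / (365.25*86400)
t_bt = pi * 189.07 * 0.17111 * 1311.3^2 / (3 * 0.073817) / (365.25*86400)
t_bt = 25.008 years


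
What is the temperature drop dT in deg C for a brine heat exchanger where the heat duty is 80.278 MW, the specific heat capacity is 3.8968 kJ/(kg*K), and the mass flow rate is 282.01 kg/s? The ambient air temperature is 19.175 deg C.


dT = Q * 1000 / (mdot * cp)
dT = 80.278 * 1000 / (282.01 * 3.8968)
dT = 73.05062 K
Convert (temperature difference, 1 K = 1 deg C): 73.05062 K = 73.05062 deg C
dT = 73.051 deg C


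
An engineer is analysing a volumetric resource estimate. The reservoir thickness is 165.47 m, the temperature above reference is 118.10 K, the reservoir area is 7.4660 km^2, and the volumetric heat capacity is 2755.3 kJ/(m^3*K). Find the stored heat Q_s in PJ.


Step 1: Vr = A*1e6*hr = 7.466*1e6*165.47 = 1.235399e+09 m^3
Step 2: Q_s = Vr*rhoc*dT/1e12 = 1.235399e+09*2755.3*118.1/1e12 = 402.00 PJ
Q_s = 402.00 PJ


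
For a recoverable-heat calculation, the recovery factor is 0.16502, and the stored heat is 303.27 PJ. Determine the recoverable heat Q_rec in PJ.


Q_rec = Q_s * RF
Q_rec = 303.27 * 0.16502
Q_rec = 50.046 PJ


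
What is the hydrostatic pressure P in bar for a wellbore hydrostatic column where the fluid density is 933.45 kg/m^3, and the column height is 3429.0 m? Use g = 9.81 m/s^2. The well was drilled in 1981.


P = rho * g * h / 1e6
P = 933.45 * 9.81 * 3429.0 / 1e6
P = 31.39985 MPa
Convert: 31.39985 MPa * 10.0 = 314.00 bar
P = 314.00 bar


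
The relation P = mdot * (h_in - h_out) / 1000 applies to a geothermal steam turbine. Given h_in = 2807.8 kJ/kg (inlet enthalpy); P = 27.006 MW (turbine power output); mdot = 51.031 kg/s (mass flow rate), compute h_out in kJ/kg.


h_out = h_in - P * 1000 / mdot
h_out = 2807.8 - 27.006 * 1000 / 51.031
h_out = 2278.6 kJ/kg


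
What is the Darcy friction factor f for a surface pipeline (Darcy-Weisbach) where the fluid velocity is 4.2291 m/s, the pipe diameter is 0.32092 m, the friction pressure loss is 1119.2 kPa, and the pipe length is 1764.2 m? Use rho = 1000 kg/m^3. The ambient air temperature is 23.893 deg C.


f = dP*1000 / ((L/D)*(rho*vel^2/2))
f = 1119.2*1000 / ((1764.2/0.32092)*(1000*4.2291^2/2))
f = 0.022766


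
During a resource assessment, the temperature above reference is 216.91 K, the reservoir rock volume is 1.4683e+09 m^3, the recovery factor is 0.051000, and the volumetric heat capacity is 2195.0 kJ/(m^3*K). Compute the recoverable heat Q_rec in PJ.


Step 1: Q_s = Vr*rhoc*dT/1e12 = 1.4683e+09*2195.0*216.91/1e12 = 699.0833 PJ
Step 2: Q_rec = Q_s * RF = 699.0833 * 0.051 = 35.653 PJ
Q_rec = 35.653 PJ


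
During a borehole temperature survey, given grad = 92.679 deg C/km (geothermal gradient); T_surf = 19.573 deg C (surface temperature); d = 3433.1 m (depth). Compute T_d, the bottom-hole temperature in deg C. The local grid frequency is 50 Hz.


T_d = T_surf + grad * d / 1000
T_d = 19.573 + 92.679 * 3433.1 / 1000
T_d = 337.75 deg C


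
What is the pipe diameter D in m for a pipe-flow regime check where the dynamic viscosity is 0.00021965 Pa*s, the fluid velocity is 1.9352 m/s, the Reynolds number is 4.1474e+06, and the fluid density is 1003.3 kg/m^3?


D = Re * mu / (rho * vel)
D = 4.1474e+06 * 0.00021965 / (1003.3 * 1.9352)
D = 0.46919 m


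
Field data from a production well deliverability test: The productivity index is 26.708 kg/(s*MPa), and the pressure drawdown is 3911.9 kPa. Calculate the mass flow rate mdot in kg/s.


mdot = PI * dP / 1000
mdot = 26.708 * 3911.9 / 1000
mdot = 104.48 kg/s


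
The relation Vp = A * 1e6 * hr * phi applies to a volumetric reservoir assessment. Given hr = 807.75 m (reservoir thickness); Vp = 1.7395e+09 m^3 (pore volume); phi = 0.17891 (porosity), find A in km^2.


A = Vp / (1e6 * hr * phi)
A = 1.7395e+09 / (1e6 * 807.75 * 0.17891)
A = 12.037 km^2


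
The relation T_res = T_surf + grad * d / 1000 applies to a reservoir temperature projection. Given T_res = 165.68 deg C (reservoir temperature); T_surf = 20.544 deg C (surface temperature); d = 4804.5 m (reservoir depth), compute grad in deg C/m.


grad = (T_res - T_surf) / d * 1000
grad = (165.68 - 20.544) / 4804.5 * 1000
grad = 30.20835 deg C/km
Convert: 30.20835 deg C/km * 0.001 = 0.030208 deg C/m
grad = 0.030208 deg C/m


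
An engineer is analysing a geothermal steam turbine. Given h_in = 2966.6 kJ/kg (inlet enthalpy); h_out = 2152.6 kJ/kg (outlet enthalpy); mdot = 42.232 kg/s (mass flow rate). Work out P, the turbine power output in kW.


P = mdot * (h_in - h_out) / 1000
P = 42.232 * (2966.6 - 2152.6) / 1000
P = 34.37685 MW
Convert: 34.37685 MW * 1000.0 = 34377 kW
P = 34377 kW


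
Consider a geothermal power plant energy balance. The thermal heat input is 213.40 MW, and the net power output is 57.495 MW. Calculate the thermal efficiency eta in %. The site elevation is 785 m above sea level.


eta = W_net / Q_in * 100
eta = 57.495 / 213.40 * 100
eta = 26.942 %


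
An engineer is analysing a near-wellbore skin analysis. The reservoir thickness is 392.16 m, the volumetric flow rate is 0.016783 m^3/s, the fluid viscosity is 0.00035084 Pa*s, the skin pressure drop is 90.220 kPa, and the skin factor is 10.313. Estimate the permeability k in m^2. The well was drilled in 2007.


k = S*q*mu / (2*pi*dP_s*1000*hr)
k = 10.313*0.016783*0.00035084 / (2*pi*90.220*1000*392.16)
k = 2.7316e-13 m^2


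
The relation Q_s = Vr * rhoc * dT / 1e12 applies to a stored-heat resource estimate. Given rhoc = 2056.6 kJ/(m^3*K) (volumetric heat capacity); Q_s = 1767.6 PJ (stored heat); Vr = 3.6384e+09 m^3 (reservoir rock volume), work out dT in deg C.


dT = Q_s * 1e12 / (Vr * rhoc)
dT = 1767.6 * 1e12 / (3.6384e+09 * 2056.6)
dT = 236.2238 K
Convert (temperature difference, 1 K = 1 deg C): 236.2238 K = 236.2238 deg C
dT = 236.22 deg C


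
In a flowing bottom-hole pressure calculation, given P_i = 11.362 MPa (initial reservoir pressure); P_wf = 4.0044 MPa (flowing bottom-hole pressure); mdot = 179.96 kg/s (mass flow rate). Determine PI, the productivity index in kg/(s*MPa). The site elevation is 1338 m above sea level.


PI = mdot / (P_i - P_wf)
PI = 179.96 / (11.362 - 4.0044)
PI = 24.459 kg/(s*MPa)


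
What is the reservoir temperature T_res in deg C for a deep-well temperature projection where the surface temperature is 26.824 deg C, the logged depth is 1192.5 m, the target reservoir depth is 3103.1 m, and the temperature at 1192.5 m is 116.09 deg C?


Step 1: grad = (T_d1 - T_surf)/d1 * 1000 = (116.09 - 26.824)/1192.5 * 1000 = 74.85618 deg C/km
Step 2: T_res = T_surf + grad*d2/1000 = 26.824 + 74.85618*3103.1/1000 = 259.11 deg C
T_res = 259.11 deg C


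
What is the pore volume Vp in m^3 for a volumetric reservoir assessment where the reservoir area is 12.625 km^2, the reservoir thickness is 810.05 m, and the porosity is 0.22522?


Vp = A * 1e6 * hr * phi
Vp = 12.625 * 1e6 * 810.05 * 0.22522
Vp = 2.3033e+09 m^3


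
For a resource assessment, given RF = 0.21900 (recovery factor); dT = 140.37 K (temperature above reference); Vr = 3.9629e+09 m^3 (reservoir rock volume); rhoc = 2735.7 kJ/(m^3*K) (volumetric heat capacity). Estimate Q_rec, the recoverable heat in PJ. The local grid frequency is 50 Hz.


Step 1: Q_s = Vr*rhoc*dT/1e12 = 3.9629e+09*2735.7*140.37/1e12 = 1521.794 PJ
Step 2: Q_rec = Q_s * RF = 1521.794 * 0.219 = 333.27 PJ
Q_rec = 333.27 PJ


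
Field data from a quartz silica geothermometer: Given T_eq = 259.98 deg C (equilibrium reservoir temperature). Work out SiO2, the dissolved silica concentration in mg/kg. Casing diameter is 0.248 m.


SiO2 = 10^(5.19 - 1309/(T_eq + 273.15))
SiO2 = 10^(5.19 - 1309/(259.98 + 273.15))
SiO2 = 542.86 mg/kg


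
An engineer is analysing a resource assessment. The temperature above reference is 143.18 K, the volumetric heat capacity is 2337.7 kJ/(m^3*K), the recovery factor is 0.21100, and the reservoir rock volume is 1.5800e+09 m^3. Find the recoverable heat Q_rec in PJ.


Step 1: Q_s = Vr*rhoc*dT/1e12 = 1.5800e+09*2337.7*143.18/1e12 = 528.8448 PJ
Step 2: Q_rec = Q_s * RF = 528.8448 * 0.211 = 111.59 PJ
Q_rec = 111.59 PJ


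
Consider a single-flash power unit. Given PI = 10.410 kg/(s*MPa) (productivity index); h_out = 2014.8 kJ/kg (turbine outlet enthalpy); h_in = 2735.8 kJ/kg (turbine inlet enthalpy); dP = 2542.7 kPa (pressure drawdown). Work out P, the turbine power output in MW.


Step 1: mdot = PI * dP / 1000 = 10.41 * 2542.7 / 1000 = 26.46951 kg/s
Step 2: P = mdot*(h_in - h_out)/1000 = 26.46951*(2735.8 - 2014.8)/1000 = 19.085 MW
P = 19.085 MW


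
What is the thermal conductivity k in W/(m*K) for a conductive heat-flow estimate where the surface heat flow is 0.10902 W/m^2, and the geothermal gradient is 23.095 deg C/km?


k = q * 1000 / grad
k = 0.10902 * 1000 / 23.095
k = 4.7205 W/(m*K)


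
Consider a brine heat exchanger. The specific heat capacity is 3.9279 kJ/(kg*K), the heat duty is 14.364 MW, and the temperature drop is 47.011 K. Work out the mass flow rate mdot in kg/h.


mdot = Q * 1000 / (cp * dT)
mdot = 14.364 * 1000 / (3.9279 * 47.011)
mdot = 77.78852 kg/s
Convert: 77.78852 kg/s * 3600.0 = 2.8004e+05 kg/h
mdot = 2.8004e+05 kg/h


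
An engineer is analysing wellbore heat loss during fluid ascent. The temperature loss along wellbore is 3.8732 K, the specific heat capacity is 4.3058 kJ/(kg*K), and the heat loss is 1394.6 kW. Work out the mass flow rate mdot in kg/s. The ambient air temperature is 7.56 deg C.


mdot = Q_loss / (cp * dT)
mdot = 1394.6 / (4.3058 * 3.8732)
mdot = 83.623 kg/s


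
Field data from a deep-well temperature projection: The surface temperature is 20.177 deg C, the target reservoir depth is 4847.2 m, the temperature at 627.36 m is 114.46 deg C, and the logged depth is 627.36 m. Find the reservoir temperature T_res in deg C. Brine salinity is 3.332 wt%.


Step 1: grad = (T_d1 - T_surf)/d1 * 1000 = (114.46 - 20.177)/627.36 * 1000 = 150.2853 deg C/km
Step 2: T_res = T_surf + grad*d2/1000 = 20.177 + 150.2853*4847.2/1000 = 748.64 deg C
T_res = 748.64 deg C


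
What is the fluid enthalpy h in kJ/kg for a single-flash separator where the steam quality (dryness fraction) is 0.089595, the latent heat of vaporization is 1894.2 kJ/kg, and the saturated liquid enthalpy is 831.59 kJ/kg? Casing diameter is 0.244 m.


h = hf + x * hfg
h = 831.59 + 0.089595 * 1894.2
h = 1001.3 kJ/kg


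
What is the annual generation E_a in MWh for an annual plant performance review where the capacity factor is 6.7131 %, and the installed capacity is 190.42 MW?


E_a = CF / 100 * cap * 8760
E_a = 6.7131 / 100 * 190.42 * 8760
E_a = 1.1198e+05 MWh


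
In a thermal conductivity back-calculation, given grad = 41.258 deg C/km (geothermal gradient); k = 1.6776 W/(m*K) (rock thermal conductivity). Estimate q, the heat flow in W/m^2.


q = k * grad / 1000
q = 1.6776 * 41.258 / 1000
q = 0.069214 W/m^2
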